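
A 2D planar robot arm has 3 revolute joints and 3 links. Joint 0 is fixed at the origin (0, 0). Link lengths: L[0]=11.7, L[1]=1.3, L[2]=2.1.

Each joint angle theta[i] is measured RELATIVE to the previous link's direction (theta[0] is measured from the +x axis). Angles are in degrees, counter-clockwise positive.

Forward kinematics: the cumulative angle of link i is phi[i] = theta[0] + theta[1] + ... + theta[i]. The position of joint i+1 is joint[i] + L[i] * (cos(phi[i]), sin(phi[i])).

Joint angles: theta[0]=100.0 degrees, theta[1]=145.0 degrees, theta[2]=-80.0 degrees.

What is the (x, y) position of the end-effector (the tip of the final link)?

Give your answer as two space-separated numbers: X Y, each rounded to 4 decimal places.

joint[0] = (0.0000, 0.0000)  (base)
link 0: phi[0] = 100 = 100 deg
  cos(100 deg) = -0.1736, sin(100 deg) = 0.9848
  joint[1] = (0.0000, 0.0000) + 11.7 * (-0.1736, 0.9848) = (0.0000 + -2.0317, 0.0000 + 11.5223) = (-2.0317, 11.5223)
link 1: phi[1] = 100 + 145 = 245 deg
  cos(245 deg) = -0.4226, sin(245 deg) = -0.9063
  joint[2] = (-2.0317, 11.5223) + 1.3 * (-0.4226, -0.9063) = (-2.0317 + -0.5494, 11.5223 + -1.1782) = (-2.5811, 10.3441)
link 2: phi[2] = 100 + 145 + -80 = 165 deg
  cos(165 deg) = -0.9659, sin(165 deg) = 0.2588
  joint[3] = (-2.5811, 10.3441) + 2.1 * (-0.9659, 0.2588) = (-2.5811 + -2.0284, 10.3441 + 0.5435) = (-4.6095, 10.8876)
End effector: (-4.6095, 10.8876)

Answer: -4.6095 10.8876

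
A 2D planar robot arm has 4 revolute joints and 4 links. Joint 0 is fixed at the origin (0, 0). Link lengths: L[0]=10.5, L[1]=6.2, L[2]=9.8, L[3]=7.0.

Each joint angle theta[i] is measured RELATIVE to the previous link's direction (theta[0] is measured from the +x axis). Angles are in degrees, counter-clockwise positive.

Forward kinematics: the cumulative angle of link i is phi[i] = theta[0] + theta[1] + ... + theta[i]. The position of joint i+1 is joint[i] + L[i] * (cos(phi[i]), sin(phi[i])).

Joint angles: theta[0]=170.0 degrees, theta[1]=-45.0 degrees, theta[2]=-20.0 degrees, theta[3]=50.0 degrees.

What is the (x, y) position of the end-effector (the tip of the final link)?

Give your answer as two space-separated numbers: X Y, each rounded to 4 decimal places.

joint[0] = (0.0000, 0.0000)  (base)
link 0: phi[0] = 170 = 170 deg
  cos(170 deg) = -0.9848, sin(170 deg) = 0.1736
  joint[1] = (0.0000, 0.0000) + 10.5 * (-0.9848, 0.1736) = (0.0000 + -10.3405, 0.0000 + 1.8233) = (-10.3405, 1.8233)
link 1: phi[1] = 170 + -45 = 125 deg
  cos(125 deg) = -0.5736, sin(125 deg) = 0.8192
  joint[2] = (-10.3405, 1.8233) + 6.2 * (-0.5736, 0.8192) = (-10.3405 + -3.5562, 1.8233 + 5.0787) = (-13.8967, 6.9020)
link 2: phi[2] = 170 + -45 + -20 = 105 deg
  cos(105 deg) = -0.2588, sin(105 deg) = 0.9659
  joint[3] = (-13.8967, 6.9020) + 9.8 * (-0.2588, 0.9659) = (-13.8967 + -2.5364, 6.9020 + 9.4661) = (-16.4331, 16.3681)
link 3: phi[3] = 170 + -45 + -20 + 50 = 155 deg
  cos(155 deg) = -0.9063, sin(155 deg) = 0.4226
  joint[4] = (-16.4331, 16.3681) + 7 * (-0.9063, 0.4226) = (-16.4331 + -6.3442, 16.3681 + 2.9583) = (-22.7772, 19.3264)
End effector: (-22.7772, 19.3264)

Answer: -22.7772 19.3264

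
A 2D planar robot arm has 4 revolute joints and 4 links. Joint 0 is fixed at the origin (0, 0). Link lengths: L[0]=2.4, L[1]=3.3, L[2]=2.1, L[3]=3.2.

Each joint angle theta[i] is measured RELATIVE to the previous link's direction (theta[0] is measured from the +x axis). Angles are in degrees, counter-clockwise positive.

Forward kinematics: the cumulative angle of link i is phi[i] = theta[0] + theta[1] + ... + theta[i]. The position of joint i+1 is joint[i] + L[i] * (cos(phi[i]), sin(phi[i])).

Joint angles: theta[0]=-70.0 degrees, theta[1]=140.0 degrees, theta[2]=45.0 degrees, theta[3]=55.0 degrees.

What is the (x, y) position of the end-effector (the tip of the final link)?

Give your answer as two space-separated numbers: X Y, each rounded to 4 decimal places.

joint[0] = (0.0000, 0.0000)  (base)
link 0: phi[0] = -70 = -70 deg
  cos(-70 deg) = 0.3420, sin(-70 deg) = -0.9397
  joint[1] = (0.0000, 0.0000) + 2.4 * (0.3420, -0.9397) = (0.0000 + 0.8208, 0.0000 + -2.2553) = (0.8208, -2.2553)
link 1: phi[1] = -70 + 140 = 70 deg
  cos(70 deg) = 0.3420, sin(70 deg) = 0.9397
  joint[2] = (0.8208, -2.2553) + 3.3 * (0.3420, 0.9397) = (0.8208 + 1.1287, -2.2553 + 3.1010) = (1.9495, 0.8457)
link 2: phi[2] = -70 + 140 + 45 = 115 deg
  cos(115 deg) = -0.4226, sin(115 deg) = 0.9063
  joint[3] = (1.9495, 0.8457) + 2.1 * (-0.4226, 0.9063) = (1.9495 + -0.8875, 0.8457 + 1.9032) = (1.0620, 2.7490)
link 3: phi[3] = -70 + 140 + 45 + 55 = 170 deg
  cos(170 deg) = -0.9848, sin(170 deg) = 0.1736
  joint[4] = (1.0620, 2.7490) + 3.2 * (-0.9848, 0.1736) = (1.0620 + -3.1514, 2.7490 + 0.5557) = (-2.0894, 3.3046)
End effector: (-2.0894, 3.3046)

Answer: -2.0894 3.3046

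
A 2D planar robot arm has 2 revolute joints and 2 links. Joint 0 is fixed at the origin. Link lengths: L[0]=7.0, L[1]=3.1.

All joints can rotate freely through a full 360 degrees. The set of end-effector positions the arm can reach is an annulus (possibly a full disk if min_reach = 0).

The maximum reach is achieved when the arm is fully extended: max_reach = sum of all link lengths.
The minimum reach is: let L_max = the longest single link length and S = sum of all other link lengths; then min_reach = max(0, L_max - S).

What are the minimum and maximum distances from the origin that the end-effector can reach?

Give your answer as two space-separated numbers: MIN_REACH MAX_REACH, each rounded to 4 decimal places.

Answer: 3.9000 10.1000

Derivation:
Link lengths: [7.0, 3.1]
max_reach = 7 + 3.1 = 10.1
L_max = max([7.0, 3.1]) = 7
S (sum of others) = 10.1 - 7 = 3.1
min_reach = max(0, 7 - 3.1) = max(0, 3.9) = 3.9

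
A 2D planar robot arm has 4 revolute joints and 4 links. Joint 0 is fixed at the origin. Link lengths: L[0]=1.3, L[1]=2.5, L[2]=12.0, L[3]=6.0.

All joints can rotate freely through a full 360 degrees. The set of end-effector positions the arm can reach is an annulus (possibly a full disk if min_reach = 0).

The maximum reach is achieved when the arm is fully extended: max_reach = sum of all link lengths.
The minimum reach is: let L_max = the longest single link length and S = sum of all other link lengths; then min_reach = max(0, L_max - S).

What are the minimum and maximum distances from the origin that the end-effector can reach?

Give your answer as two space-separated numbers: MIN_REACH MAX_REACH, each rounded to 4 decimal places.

Answer: 2.2000 21.8000

Derivation:
Link lengths: [1.3, 2.5, 12.0, 6.0]
max_reach = 1.3 + 2.5 + 12 + 6 = 21.8
L_max = max([1.3, 2.5, 12.0, 6.0]) = 12
S (sum of others) = 21.8 - 12 = 9.8
min_reach = max(0, 12 - 9.8) = max(0, 2.2) = 2.2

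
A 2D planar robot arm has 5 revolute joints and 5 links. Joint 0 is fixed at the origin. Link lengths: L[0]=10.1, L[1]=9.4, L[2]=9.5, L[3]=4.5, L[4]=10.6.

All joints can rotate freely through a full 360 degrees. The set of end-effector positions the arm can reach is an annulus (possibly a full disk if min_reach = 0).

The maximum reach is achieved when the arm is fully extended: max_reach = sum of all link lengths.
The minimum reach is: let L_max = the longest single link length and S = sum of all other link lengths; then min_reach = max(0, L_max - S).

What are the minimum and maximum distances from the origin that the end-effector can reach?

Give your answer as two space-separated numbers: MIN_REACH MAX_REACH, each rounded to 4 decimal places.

Answer: 0.0000 44.1000

Derivation:
Link lengths: [10.1, 9.4, 9.5, 4.5, 10.6]
max_reach = 10.1 + 9.4 + 9.5 + 4.5 + 10.6 = 44.1
L_max = max([10.1, 9.4, 9.5, 4.5, 10.6]) = 10.6
S (sum of others) = 44.1 - 10.6 = 33.5
min_reach = max(0, 10.6 - 33.5) = max(0, -22.9) = 0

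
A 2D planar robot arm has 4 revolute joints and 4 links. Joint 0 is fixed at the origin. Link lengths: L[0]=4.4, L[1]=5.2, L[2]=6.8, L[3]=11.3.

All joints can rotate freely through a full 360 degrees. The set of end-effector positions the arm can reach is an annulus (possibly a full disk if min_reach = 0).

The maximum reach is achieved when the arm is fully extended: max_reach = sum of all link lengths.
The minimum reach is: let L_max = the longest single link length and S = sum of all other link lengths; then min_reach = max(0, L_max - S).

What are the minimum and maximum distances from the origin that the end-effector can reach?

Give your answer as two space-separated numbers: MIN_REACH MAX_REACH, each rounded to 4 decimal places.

Answer: 0.0000 27.7000

Derivation:
Link lengths: [4.4, 5.2, 6.8, 11.3]
max_reach = 4.4 + 5.2 + 6.8 + 11.3 = 27.7
L_max = max([4.4, 5.2, 6.8, 11.3]) = 11.3
S (sum of others) = 27.7 - 11.3 = 16.4
min_reach = max(0, 11.3 - 16.4) = max(0, -5.1) = 0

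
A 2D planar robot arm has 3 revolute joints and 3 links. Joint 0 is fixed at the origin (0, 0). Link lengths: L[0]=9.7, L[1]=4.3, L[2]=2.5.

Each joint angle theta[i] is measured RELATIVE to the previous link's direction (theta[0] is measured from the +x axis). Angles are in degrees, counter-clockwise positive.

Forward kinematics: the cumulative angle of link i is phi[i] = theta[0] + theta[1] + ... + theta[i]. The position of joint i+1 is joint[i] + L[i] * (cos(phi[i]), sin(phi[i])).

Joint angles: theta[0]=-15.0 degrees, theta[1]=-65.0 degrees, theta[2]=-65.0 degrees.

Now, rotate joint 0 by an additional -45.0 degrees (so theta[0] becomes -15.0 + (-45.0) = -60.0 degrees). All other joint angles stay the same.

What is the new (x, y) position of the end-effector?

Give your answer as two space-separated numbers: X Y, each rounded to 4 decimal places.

joint[0] = (0.0000, 0.0000)  (base)
link 0: phi[0] = -60 = -60 deg
  cos(-60 deg) = 0.5000, sin(-60 deg) = -0.8660
  joint[1] = (0.0000, 0.0000) + 9.7 * (0.5000, -0.8660) = (0.0000 + 4.8500, 0.0000 + -8.4004) = (4.8500, -8.4004)
link 1: phi[1] = -60 + -65 = -125 deg
  cos(-125 deg) = -0.5736, sin(-125 deg) = -0.8192
  joint[2] = (4.8500, -8.4004) + 4.3 * (-0.5736, -0.8192) = (4.8500 + -2.4664, -8.4004 + -3.5224) = (2.3836, -11.9228)
link 2: phi[2] = -60 + -65 + -65 = -190 deg
  cos(-190 deg) = -0.9848, sin(-190 deg) = 0.1736
  joint[3] = (2.3836, -11.9228) + 2.5 * (-0.9848, 0.1736) = (2.3836 + -2.4620, -11.9228 + 0.4341) = (-0.0784, -11.4887)
End effector: (-0.0784, -11.4887)

Answer: -0.0784 -11.4887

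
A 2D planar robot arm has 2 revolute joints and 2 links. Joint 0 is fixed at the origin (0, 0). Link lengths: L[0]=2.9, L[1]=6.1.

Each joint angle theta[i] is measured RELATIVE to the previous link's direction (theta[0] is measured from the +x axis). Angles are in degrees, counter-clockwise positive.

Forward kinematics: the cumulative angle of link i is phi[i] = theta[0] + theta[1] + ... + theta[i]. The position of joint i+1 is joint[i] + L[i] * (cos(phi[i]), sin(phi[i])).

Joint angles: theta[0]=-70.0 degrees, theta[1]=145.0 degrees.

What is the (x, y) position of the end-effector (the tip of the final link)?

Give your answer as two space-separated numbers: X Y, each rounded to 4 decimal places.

joint[0] = (0.0000, 0.0000)  (base)
link 0: phi[0] = -70 = -70 deg
  cos(-70 deg) = 0.3420, sin(-70 deg) = -0.9397
  joint[1] = (0.0000, 0.0000) + 2.9 * (0.3420, -0.9397) = (0.0000 + 0.9919, 0.0000 + -2.7251) = (0.9919, -2.7251)
link 1: phi[1] = -70 + 145 = 75 deg
  cos(75 deg) = 0.2588, sin(75 deg) = 0.9659
  joint[2] = (0.9919, -2.7251) + 6.1 * (0.2588, 0.9659) = (0.9919 + 1.5788, -2.7251 + 5.8921) = (2.5707, 3.1670)
End effector: (2.5707, 3.1670)

Answer: 2.5707 3.1670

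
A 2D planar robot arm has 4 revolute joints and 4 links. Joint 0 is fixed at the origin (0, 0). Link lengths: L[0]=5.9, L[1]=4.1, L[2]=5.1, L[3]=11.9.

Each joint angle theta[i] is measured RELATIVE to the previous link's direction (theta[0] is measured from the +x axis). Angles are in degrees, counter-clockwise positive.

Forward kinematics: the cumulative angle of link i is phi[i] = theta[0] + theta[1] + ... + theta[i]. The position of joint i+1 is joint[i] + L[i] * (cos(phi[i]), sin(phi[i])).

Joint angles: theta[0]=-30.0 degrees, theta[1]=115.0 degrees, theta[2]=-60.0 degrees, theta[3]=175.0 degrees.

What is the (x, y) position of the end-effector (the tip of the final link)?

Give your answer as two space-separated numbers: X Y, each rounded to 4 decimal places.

joint[0] = (0.0000, 0.0000)  (base)
link 0: phi[0] = -30 = -30 deg
  cos(-30 deg) = 0.8660, sin(-30 deg) = -0.5000
  joint[1] = (0.0000, 0.0000) + 5.9 * (0.8660, -0.5000) = (0.0000 + 5.1095, 0.0000 + -2.9500) = (5.1095, -2.9500)
link 1: phi[1] = -30 + 115 = 85 deg
  cos(85 deg) = 0.0872, sin(85 deg) = 0.9962
  joint[2] = (5.1095, -2.9500) + 4.1 * (0.0872, 0.9962) = (5.1095 + 0.3573, -2.9500 + 4.0844) = (5.4669, 1.1344)
link 2: phi[2] = -30 + 115 + -60 = 25 deg
  cos(25 deg) = 0.9063, sin(25 deg) = 0.4226
  joint[3] = (5.4669, 1.1344) + 5.1 * (0.9063, 0.4226) = (5.4669 + 4.6222, 1.1344 + 2.1554) = (10.0891, 3.2898)
link 3: phi[3] = -30 + 115 + -60 + 175 = 200 deg
  cos(200 deg) = -0.9397, sin(200 deg) = -0.3420
  joint[4] = (10.0891, 3.2898) + 11.9 * (-0.9397, -0.3420) = (10.0891 + -11.1823, 3.2898 + -4.0700) = (-1.0933, -0.7803)
End effector: (-1.0933, -0.7803)

Answer: -1.0933 -0.7803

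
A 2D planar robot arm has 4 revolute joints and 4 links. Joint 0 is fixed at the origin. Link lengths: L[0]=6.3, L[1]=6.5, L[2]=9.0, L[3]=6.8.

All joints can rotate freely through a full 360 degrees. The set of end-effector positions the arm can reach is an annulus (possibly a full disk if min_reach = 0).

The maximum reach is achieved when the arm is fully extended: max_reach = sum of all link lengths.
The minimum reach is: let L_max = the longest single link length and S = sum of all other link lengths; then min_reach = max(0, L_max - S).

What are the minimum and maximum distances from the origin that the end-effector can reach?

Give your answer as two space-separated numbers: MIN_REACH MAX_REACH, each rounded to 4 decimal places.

Link lengths: [6.3, 6.5, 9.0, 6.8]
max_reach = 6.3 + 6.5 + 9 + 6.8 = 28.6
L_max = max([6.3, 6.5, 9.0, 6.8]) = 9
S (sum of others) = 28.6 - 9 = 19.6
min_reach = max(0, 9 - 19.6) = max(0, -10.6) = 0

Answer: 0.0000 28.6000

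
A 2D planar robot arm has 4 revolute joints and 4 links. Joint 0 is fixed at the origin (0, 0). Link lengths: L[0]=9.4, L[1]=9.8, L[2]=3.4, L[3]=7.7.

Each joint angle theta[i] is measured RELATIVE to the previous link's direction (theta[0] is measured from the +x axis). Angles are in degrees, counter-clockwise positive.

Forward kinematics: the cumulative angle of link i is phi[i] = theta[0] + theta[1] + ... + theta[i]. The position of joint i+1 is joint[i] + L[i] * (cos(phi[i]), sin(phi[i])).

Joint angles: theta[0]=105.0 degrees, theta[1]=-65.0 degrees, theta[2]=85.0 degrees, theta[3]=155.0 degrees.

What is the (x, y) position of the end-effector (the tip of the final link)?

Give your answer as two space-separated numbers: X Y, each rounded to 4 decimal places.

Answer: 4.4613 10.5811

Derivation:
joint[0] = (0.0000, 0.0000)  (base)
link 0: phi[0] = 105 = 105 deg
  cos(105 deg) = -0.2588, sin(105 deg) = 0.9659
  joint[1] = (0.0000, 0.0000) + 9.4 * (-0.2588, 0.9659) = (0.0000 + -2.4329, 0.0000 + 9.0797) = (-2.4329, 9.0797)
link 1: phi[1] = 105 + -65 = 40 deg
  cos(40 deg) = 0.7660, sin(40 deg) = 0.6428
  joint[2] = (-2.4329, 9.0797) + 9.8 * (0.7660, 0.6428) = (-2.4329 + 7.5072, 9.0797 + 6.2993) = (5.0743, 15.3790)
link 2: phi[2] = 105 + -65 + 85 = 125 deg
  cos(125 deg) = -0.5736, sin(125 deg) = 0.8192
  joint[3] = (5.0743, 15.3790) + 3.4 * (-0.5736, 0.8192) = (5.0743 + -1.9502, 15.3790 + 2.7851) = (3.1242, 18.1641)
link 3: phi[3] = 105 + -65 + 85 + 155 = 280 deg
  cos(280 deg) = 0.1736, sin(280 deg) = -0.9848
  joint[4] = (3.1242, 18.1641) + 7.7 * (0.1736, -0.9848) = (3.1242 + 1.3371, 18.1641 + -7.5830) = (4.4613, 10.5811)
End effector: (4.4613, 10.5811)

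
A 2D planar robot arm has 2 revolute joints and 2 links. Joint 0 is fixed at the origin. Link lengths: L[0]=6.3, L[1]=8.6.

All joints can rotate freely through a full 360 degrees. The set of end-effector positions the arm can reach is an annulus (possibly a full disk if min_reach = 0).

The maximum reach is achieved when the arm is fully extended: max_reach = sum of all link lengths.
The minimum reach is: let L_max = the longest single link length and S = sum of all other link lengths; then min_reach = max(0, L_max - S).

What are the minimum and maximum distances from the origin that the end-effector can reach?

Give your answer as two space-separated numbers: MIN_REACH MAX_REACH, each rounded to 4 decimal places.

Link lengths: [6.3, 8.6]
max_reach = 6.3 + 8.6 = 14.9
L_max = max([6.3, 8.6]) = 8.6
S (sum of others) = 14.9 - 8.6 = 6.3
min_reach = max(0, 8.6 - 6.3) = max(0, 2.3) = 2.3

Answer: 2.3000 14.9000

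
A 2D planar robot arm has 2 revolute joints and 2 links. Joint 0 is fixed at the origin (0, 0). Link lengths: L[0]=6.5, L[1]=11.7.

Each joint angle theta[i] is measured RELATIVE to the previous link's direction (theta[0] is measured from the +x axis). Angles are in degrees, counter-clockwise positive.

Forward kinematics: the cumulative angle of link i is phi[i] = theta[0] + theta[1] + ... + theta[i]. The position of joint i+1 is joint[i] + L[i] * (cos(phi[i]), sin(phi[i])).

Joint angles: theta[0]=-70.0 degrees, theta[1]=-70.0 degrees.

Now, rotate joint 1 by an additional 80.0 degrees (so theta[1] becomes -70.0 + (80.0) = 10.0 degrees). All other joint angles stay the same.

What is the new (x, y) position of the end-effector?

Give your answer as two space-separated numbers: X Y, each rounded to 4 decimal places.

Answer: 8.0731 -16.2405

Derivation:
joint[0] = (0.0000, 0.0000)  (base)
link 0: phi[0] = -70 = -70 deg
  cos(-70 deg) = 0.3420, sin(-70 deg) = -0.9397
  joint[1] = (0.0000, 0.0000) + 6.5 * (0.3420, -0.9397) = (0.0000 + 2.2231, 0.0000 + -6.1080) = (2.2231, -6.1080)
link 1: phi[1] = -70 + 10 = -60 deg
  cos(-60 deg) = 0.5000, sin(-60 deg) = -0.8660
  joint[2] = (2.2231, -6.1080) + 11.7 * (0.5000, -0.8660) = (2.2231 + 5.8500, -6.1080 + -10.1325) = (8.0731, -16.2405)
End effector: (8.0731, -16.2405)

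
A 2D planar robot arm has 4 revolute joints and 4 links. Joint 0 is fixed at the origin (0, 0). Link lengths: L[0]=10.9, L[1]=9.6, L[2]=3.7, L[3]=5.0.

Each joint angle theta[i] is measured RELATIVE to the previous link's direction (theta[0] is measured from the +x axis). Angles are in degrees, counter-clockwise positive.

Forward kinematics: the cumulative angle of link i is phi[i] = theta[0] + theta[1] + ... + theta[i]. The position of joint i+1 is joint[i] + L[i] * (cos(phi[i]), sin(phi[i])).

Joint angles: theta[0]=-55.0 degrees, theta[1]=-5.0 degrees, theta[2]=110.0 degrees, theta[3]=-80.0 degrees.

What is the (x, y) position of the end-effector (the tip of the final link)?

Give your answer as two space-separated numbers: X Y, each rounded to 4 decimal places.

Answer: 17.7604 -16.9082

Derivation:
joint[0] = (0.0000, 0.0000)  (base)
link 0: phi[0] = -55 = -55 deg
  cos(-55 deg) = 0.5736, sin(-55 deg) = -0.8192
  joint[1] = (0.0000, 0.0000) + 10.9 * (0.5736, -0.8192) = (0.0000 + 6.2520, 0.0000 + -8.9288) = (6.2520, -8.9288)
link 1: phi[1] = -55 + -5 = -60 deg
  cos(-60 deg) = 0.5000, sin(-60 deg) = -0.8660
  joint[2] = (6.2520, -8.9288) + 9.6 * (0.5000, -0.8660) = (6.2520 + 4.8000, -8.9288 + -8.3138) = (11.0520, -17.2426)
link 2: phi[2] = -55 + -5 + 110 = 50 deg
  cos(50 deg) = 0.6428, sin(50 deg) = 0.7660
  joint[3] = (11.0520, -17.2426) + 3.7 * (0.6428, 0.7660) = (11.0520 + 2.3783, -17.2426 + 2.8344) = (13.4303, -14.4082)
link 3: phi[3] = -55 + -5 + 110 + -80 = -30 deg
  cos(-30 deg) = 0.8660, sin(-30 deg) = -0.5000
  joint[4] = (13.4303, -14.4082) + 5 * (0.8660, -0.5000) = (13.4303 + 4.3301, -14.4082 + -2.5000) = (17.7604, -16.9082)
End effector: (17.7604, -16.9082)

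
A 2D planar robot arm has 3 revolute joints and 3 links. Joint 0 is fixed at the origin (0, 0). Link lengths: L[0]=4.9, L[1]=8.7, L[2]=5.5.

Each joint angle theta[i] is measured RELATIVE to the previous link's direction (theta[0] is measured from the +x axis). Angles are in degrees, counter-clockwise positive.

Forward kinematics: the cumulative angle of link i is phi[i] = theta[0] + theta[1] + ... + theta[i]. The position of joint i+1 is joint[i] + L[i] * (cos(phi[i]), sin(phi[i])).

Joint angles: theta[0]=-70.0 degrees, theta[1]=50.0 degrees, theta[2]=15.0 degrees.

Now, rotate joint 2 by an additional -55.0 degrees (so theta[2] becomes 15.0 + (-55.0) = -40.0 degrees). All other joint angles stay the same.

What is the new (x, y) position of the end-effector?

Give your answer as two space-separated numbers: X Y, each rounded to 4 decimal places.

Answer: 12.6012 -12.3432

Derivation:
joint[0] = (0.0000, 0.0000)  (base)
link 0: phi[0] = -70 = -70 deg
  cos(-70 deg) = 0.3420, sin(-70 deg) = -0.9397
  joint[1] = (0.0000, 0.0000) + 4.9 * (0.3420, -0.9397) = (0.0000 + 1.6759, 0.0000 + -4.6045) = (1.6759, -4.6045)
link 1: phi[1] = -70 + 50 = -20 deg
  cos(-20 deg) = 0.9397, sin(-20 deg) = -0.3420
  joint[2] = (1.6759, -4.6045) + 8.7 * (0.9397, -0.3420) = (1.6759 + 8.1753, -4.6045 + -2.9756) = (9.8512, -7.5801)
link 2: phi[2] = -70 + 50 + -40 = -60 deg
  cos(-60 deg) = 0.5000, sin(-60 deg) = -0.8660
  joint[3] = (9.8512, -7.5801) + 5.5 * (0.5000, -0.8660) = (9.8512 + 2.7500, -7.5801 + -4.7631) = (12.6012, -12.3432)
End effector: (12.6012, -12.3432)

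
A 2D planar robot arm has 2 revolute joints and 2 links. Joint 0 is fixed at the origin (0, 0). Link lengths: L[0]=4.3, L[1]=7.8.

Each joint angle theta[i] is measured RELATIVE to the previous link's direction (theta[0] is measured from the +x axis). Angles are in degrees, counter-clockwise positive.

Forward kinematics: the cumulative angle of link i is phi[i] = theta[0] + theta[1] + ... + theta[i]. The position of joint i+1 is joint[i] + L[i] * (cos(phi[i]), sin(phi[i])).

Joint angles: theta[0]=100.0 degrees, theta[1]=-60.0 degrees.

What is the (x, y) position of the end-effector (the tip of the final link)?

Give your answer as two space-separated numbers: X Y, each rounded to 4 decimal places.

Answer: 5.2285 9.2484

Derivation:
joint[0] = (0.0000, 0.0000)  (base)
link 0: phi[0] = 100 = 100 deg
  cos(100 deg) = -0.1736, sin(100 deg) = 0.9848
  joint[1] = (0.0000, 0.0000) + 4.3 * (-0.1736, 0.9848) = (0.0000 + -0.7467, 0.0000 + 4.2347) = (-0.7467, 4.2347)
link 1: phi[1] = 100 + -60 = 40 deg
  cos(40 deg) = 0.7660, sin(40 deg) = 0.6428
  joint[2] = (-0.7467, 4.2347) + 7.8 * (0.7660, 0.6428) = (-0.7467 + 5.9751, 4.2347 + 5.0137) = (5.2285, 9.2484)
End effector: (5.2285, 9.2484)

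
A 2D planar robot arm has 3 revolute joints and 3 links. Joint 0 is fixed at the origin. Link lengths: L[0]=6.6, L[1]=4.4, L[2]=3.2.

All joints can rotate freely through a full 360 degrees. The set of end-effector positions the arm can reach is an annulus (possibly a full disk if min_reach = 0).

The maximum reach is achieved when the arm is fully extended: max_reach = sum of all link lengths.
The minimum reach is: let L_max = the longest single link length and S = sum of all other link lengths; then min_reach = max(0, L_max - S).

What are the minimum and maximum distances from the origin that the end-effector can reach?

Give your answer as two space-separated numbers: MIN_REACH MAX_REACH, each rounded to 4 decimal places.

Link lengths: [6.6, 4.4, 3.2]
max_reach = 6.6 + 4.4 + 3.2 = 14.2
L_max = max([6.6, 4.4, 3.2]) = 6.6
S (sum of others) = 14.2 - 6.6 = 7.6
min_reach = max(0, 6.6 - 7.6) = max(0, -1) = 0

Answer: 0.0000 14.2000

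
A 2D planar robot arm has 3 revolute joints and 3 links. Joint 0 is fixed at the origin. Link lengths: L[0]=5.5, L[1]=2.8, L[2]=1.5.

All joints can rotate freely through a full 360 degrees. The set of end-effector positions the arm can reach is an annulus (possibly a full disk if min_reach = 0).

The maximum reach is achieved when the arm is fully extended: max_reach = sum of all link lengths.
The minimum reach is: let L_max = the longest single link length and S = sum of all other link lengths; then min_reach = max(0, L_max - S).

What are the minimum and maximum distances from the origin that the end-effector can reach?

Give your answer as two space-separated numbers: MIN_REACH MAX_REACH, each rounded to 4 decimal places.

Answer: 1.2000 9.8000

Derivation:
Link lengths: [5.5, 2.8, 1.5]
max_reach = 5.5 + 2.8 + 1.5 = 9.8
L_max = max([5.5, 2.8, 1.5]) = 5.5
S (sum of others) = 9.8 - 5.5 = 4.3
min_reach = max(0, 5.5 - 4.3) = max(0, 1.2) = 1.2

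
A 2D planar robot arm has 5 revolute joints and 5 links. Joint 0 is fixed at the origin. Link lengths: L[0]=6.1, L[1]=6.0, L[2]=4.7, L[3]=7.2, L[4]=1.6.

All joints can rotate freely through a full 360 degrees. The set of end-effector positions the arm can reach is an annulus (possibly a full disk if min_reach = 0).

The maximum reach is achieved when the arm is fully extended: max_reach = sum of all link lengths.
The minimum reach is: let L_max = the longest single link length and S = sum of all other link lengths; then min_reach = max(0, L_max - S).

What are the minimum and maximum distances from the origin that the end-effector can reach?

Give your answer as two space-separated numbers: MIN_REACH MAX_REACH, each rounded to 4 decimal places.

Answer: 0.0000 25.6000

Derivation:
Link lengths: [6.1, 6.0, 4.7, 7.2, 1.6]
max_reach = 6.1 + 6 + 4.7 + 7.2 + 1.6 = 25.6
L_max = max([6.1, 6.0, 4.7, 7.2, 1.6]) = 7.2
S (sum of others) = 25.6 - 7.2 = 18.4
min_reach = max(0, 7.2 - 18.4) = max(0, -11.2) = 0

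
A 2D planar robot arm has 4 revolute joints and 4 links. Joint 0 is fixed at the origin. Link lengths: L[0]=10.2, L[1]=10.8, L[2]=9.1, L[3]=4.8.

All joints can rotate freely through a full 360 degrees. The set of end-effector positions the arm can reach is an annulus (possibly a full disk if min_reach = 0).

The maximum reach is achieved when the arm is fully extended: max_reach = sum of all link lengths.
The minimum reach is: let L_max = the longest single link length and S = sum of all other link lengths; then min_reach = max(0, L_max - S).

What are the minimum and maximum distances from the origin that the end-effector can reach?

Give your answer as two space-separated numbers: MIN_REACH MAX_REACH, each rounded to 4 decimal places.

Answer: 0.0000 34.9000

Derivation:
Link lengths: [10.2, 10.8, 9.1, 4.8]
max_reach = 10.2 + 10.8 + 9.1 + 4.8 = 34.9
L_max = max([10.2, 10.8, 9.1, 4.8]) = 10.8
S (sum of others) = 34.9 - 10.8 = 24.1
min_reach = max(0, 10.8 - 24.1) = max(0, -13.3) = 0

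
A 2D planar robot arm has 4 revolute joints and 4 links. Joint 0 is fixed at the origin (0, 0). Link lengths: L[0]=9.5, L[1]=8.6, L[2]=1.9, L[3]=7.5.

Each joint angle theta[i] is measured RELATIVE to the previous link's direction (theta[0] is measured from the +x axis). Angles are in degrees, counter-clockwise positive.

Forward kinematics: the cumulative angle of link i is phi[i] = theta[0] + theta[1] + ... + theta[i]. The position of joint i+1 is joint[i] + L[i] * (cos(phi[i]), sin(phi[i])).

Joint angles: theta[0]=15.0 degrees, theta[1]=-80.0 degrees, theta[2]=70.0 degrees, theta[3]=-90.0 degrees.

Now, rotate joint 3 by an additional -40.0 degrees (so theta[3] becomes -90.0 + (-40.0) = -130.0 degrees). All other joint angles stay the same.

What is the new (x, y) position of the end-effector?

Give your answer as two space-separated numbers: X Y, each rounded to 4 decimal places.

Answer: 10.4018 -11.3135

Derivation:
joint[0] = (0.0000, 0.0000)  (base)
link 0: phi[0] = 15 = 15 deg
  cos(15 deg) = 0.9659, sin(15 deg) = 0.2588
  joint[1] = (0.0000, 0.0000) + 9.5 * (0.9659, 0.2588) = (0.0000 + 9.1763, 0.0000 + 2.4588) = (9.1763, 2.4588)
link 1: phi[1] = 15 + -80 = -65 deg
  cos(-65 deg) = 0.4226, sin(-65 deg) = -0.9063
  joint[2] = (9.1763, 2.4588) + 8.6 * (0.4226, -0.9063) = (9.1763 + 3.6345, 2.4588 + -7.7942) = (12.8108, -5.3355)
link 2: phi[2] = 15 + -80 + 70 = 5 deg
  cos(5 deg) = 0.9962, sin(5 deg) = 0.0872
  joint[3] = (12.8108, -5.3355) + 1.9 * (0.9962, 0.0872) = (12.8108 + 1.8928, -5.3355 + 0.1656) = (14.7036, -5.1699)
link 3: phi[3] = 15 + -80 + 70 + -130 = -125 deg
  cos(-125 deg) = -0.5736, sin(-125 deg) = -0.8192
  joint[4] = (14.7036, -5.1699) + 7.5 * (-0.5736, -0.8192) = (14.7036 + -4.3018, -5.1699 + -6.1436) = (10.4018, -11.3135)
End effector: (10.4018, -11.3135)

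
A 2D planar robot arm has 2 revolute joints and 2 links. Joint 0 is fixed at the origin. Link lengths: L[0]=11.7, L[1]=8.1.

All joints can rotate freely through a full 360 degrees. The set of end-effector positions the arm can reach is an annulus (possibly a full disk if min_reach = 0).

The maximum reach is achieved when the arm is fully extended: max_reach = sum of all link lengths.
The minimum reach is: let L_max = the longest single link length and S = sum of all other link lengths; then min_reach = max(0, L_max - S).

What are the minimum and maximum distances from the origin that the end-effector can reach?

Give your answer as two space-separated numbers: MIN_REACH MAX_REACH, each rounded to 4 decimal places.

Link lengths: [11.7, 8.1]
max_reach = 11.7 + 8.1 = 19.8
L_max = max([11.7, 8.1]) = 11.7
S (sum of others) = 19.8 - 11.7 = 8.1
min_reach = max(0, 11.7 - 8.1) = max(0, 3.6) = 3.6

Answer: 3.6000 19.8000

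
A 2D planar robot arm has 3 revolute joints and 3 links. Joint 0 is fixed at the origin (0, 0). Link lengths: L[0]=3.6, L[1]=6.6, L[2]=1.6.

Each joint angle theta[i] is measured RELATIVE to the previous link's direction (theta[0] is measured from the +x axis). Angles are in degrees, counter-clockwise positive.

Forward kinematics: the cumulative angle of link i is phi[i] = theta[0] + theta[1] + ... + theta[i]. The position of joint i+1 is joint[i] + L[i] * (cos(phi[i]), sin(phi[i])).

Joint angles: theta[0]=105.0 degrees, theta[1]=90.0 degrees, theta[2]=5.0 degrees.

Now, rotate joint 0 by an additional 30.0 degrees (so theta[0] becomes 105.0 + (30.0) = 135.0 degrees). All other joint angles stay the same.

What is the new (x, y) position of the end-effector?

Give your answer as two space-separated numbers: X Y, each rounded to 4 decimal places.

Answer: -8.2409 -3.3470

Derivation:
joint[0] = (0.0000, 0.0000)  (base)
link 0: phi[0] = 135 = 135 deg
  cos(135 deg) = -0.7071, sin(135 deg) = 0.7071
  joint[1] = (0.0000, 0.0000) + 3.6 * (-0.7071, 0.7071) = (0.0000 + -2.5456, 0.0000 + 2.5456) = (-2.5456, 2.5456)
link 1: phi[1] = 135 + 90 = 225 deg
  cos(225 deg) = -0.7071, sin(225 deg) = -0.7071
  joint[2] = (-2.5456, 2.5456) + 6.6 * (-0.7071, -0.7071) = (-2.5456 + -4.6669, 2.5456 + -4.6669) = (-7.2125, -2.1213)
link 2: phi[2] = 135 + 90 + 5 = 230 deg
  cos(230 deg) = -0.6428, sin(230 deg) = -0.7660
  joint[3] = (-7.2125, -2.1213) + 1.6 * (-0.6428, -0.7660) = (-7.2125 + -1.0285, -2.1213 + -1.2257) = (-8.2409, -3.3470)
End effector: (-8.2409, -3.3470)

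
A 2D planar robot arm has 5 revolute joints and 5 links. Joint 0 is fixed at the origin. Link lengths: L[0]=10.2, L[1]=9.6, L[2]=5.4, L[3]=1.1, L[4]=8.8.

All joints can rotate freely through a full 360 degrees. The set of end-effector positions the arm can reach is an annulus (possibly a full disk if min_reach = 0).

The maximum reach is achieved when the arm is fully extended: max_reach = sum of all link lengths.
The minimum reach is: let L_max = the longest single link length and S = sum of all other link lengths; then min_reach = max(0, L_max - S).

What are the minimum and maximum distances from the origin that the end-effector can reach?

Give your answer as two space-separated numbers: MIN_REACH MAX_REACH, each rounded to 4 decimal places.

Answer: 0.0000 35.1000

Derivation:
Link lengths: [10.2, 9.6, 5.4, 1.1, 8.8]
max_reach = 10.2 + 9.6 + 5.4 + 1.1 + 8.8 = 35.1
L_max = max([10.2, 9.6, 5.4, 1.1, 8.8]) = 10.2
S (sum of others) = 35.1 - 10.2 = 24.9
min_reach = max(0, 10.2 - 24.9) = max(0, -14.7) = 0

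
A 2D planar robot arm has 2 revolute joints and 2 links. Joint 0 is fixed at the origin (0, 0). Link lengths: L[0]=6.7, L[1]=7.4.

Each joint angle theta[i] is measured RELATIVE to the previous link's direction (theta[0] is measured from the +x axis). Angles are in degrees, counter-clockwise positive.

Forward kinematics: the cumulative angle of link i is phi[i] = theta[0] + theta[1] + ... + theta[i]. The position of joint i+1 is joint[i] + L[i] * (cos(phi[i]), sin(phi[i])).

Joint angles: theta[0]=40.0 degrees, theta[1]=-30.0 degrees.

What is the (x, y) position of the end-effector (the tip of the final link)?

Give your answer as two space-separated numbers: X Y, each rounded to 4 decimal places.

Answer: 12.4201 5.5917

Derivation:
joint[0] = (0.0000, 0.0000)  (base)
link 0: phi[0] = 40 = 40 deg
  cos(40 deg) = 0.7660, sin(40 deg) = 0.6428
  joint[1] = (0.0000, 0.0000) + 6.7 * (0.7660, 0.6428) = (0.0000 + 5.1325, 0.0000 + 4.3067) = (5.1325, 4.3067)
link 1: phi[1] = 40 + -30 = 10 deg
  cos(10 deg) = 0.9848, sin(10 deg) = 0.1736
  joint[2] = (5.1325, 4.3067) + 7.4 * (0.9848, 0.1736) = (5.1325 + 7.2876, 4.3067 + 1.2850) = (12.4201, 5.5917)
End effector: (12.4201, 5.5917)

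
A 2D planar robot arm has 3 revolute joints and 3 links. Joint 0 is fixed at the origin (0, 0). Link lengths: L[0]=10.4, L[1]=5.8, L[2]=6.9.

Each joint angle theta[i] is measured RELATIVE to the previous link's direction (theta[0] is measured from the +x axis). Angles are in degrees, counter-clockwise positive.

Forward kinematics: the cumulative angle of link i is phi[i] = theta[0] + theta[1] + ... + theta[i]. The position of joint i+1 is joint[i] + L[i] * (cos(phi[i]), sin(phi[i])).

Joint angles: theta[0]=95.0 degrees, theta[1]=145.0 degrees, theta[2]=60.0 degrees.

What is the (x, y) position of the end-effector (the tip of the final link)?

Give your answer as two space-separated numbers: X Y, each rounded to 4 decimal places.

Answer: -0.3564 -0.6381

Derivation:
joint[0] = (0.0000, 0.0000)  (base)
link 0: phi[0] = 95 = 95 deg
  cos(95 deg) = -0.0872, sin(95 deg) = 0.9962
  joint[1] = (0.0000, 0.0000) + 10.4 * (-0.0872, 0.9962) = (0.0000 + -0.9064, 0.0000 + 10.3604) = (-0.9064, 10.3604)
link 1: phi[1] = 95 + 145 = 240 deg
  cos(240 deg) = -0.5000, sin(240 deg) = -0.8660
  joint[2] = (-0.9064, 10.3604) + 5.8 * (-0.5000, -0.8660) = (-0.9064 + -2.9000, 10.3604 + -5.0229) = (-3.8064, 5.3375)
link 2: phi[2] = 95 + 145 + 60 = 300 deg
  cos(300 deg) = 0.5000, sin(300 deg) = -0.8660
  joint[3] = (-3.8064, 5.3375) + 6.9 * (0.5000, -0.8660) = (-3.8064 + 3.4500, 5.3375 + -5.9756) = (-0.3564, -0.6381)
End effector: (-0.3564, -0.6381)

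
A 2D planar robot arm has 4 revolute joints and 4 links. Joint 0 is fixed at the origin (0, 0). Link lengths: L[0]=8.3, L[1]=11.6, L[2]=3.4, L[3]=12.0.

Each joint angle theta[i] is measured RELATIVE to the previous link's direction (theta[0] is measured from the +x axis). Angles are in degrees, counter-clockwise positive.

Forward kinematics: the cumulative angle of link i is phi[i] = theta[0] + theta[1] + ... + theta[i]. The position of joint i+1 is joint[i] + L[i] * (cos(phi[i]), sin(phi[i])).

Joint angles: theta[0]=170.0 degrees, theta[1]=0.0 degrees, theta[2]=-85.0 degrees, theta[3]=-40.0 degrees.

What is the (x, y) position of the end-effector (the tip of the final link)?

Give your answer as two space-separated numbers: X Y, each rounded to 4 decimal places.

Answer: -10.8161 15.3279

Derivation:
joint[0] = (0.0000, 0.0000)  (base)
link 0: phi[0] = 170 = 170 deg
  cos(170 deg) = -0.9848, sin(170 deg) = 0.1736
  joint[1] = (0.0000, 0.0000) + 8.3 * (-0.9848, 0.1736) = (0.0000 + -8.1739, 0.0000 + 1.4413) = (-8.1739, 1.4413)
link 1: phi[1] = 170 + 0 = 170 deg
  cos(170 deg) = -0.9848, sin(170 deg) = 0.1736
  joint[2] = (-8.1739, 1.4413) + 11.6 * (-0.9848, 0.1736) = (-8.1739 + -11.4238, 1.4413 + 2.0143) = (-19.5977, 3.4556)
link 2: phi[2] = 170 + 0 + -85 = 85 deg
  cos(85 deg) = 0.0872, sin(85 deg) = 0.9962
  joint[3] = (-19.5977, 3.4556) + 3.4 * (0.0872, 0.9962) = (-19.5977 + 0.2963, 3.4556 + 3.3871) = (-19.3013, 6.8427)
link 3: phi[3] = 170 + 0 + -85 + -40 = 45 deg
  cos(45 deg) = 0.7071, sin(45 deg) = 0.7071
  joint[4] = (-19.3013, 6.8427) + 12 * (0.7071, 0.7071) = (-19.3013 + 8.4853, 6.8427 + 8.4853) = (-10.8161, 15.3279)
End effector: (-10.8161, 15.3279)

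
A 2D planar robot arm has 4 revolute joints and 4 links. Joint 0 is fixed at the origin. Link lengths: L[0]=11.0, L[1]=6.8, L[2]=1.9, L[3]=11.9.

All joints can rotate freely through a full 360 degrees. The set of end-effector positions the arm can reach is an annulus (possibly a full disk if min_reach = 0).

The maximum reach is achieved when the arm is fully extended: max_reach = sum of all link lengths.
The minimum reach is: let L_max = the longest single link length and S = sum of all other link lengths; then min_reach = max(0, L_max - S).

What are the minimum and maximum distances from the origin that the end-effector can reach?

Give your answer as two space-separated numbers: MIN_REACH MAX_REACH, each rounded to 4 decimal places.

Link lengths: [11.0, 6.8, 1.9, 11.9]
max_reach = 11 + 6.8 + 1.9 + 11.9 = 31.6
L_max = max([11.0, 6.8, 1.9, 11.9]) = 11.9
S (sum of others) = 31.6 - 11.9 = 19.7
min_reach = max(0, 11.9 - 19.7) = max(0, -7.8) = 0

Answer: 0.0000 31.6000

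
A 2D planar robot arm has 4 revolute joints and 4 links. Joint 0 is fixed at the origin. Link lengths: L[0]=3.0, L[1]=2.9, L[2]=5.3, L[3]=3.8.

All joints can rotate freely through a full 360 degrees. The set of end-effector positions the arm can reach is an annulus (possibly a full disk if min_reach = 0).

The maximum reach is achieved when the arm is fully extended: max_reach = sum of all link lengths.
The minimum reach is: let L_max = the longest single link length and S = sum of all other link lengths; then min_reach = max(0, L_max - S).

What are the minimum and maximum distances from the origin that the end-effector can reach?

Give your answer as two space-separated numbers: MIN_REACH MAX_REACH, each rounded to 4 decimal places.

Link lengths: [3.0, 2.9, 5.3, 3.8]
max_reach = 3 + 2.9 + 5.3 + 3.8 = 15
L_max = max([3.0, 2.9, 5.3, 3.8]) = 5.3
S (sum of others) = 15 - 5.3 = 9.7
min_reach = max(0, 5.3 - 9.7) = max(0, -4.4) = 0

Answer: 0.0000 15.0000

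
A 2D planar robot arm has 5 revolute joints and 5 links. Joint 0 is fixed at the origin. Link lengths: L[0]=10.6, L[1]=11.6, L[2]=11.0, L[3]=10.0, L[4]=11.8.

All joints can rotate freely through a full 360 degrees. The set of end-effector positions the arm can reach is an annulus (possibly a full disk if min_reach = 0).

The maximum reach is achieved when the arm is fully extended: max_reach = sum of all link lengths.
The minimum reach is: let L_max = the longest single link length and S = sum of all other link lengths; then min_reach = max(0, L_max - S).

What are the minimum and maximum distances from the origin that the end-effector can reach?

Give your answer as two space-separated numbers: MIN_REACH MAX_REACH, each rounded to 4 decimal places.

Answer: 0.0000 55.0000

Derivation:
Link lengths: [10.6, 11.6, 11.0, 10.0, 11.8]
max_reach = 10.6 + 11.6 + 11 + 10 + 11.8 = 55
L_max = max([10.6, 11.6, 11.0, 10.0, 11.8]) = 11.8
S (sum of others) = 55 - 11.8 = 43.2
min_reach = max(0, 11.8 - 43.2) = max(0, -31.4) = 0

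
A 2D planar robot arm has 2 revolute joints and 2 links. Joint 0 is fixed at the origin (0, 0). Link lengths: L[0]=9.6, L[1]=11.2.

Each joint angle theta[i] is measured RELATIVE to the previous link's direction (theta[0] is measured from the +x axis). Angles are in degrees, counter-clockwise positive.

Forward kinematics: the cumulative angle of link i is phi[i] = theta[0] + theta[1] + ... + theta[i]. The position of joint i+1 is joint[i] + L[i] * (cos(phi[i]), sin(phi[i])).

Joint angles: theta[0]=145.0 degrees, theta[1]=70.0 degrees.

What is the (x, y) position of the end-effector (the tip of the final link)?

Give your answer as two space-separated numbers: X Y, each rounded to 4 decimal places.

joint[0] = (0.0000, 0.0000)  (base)
link 0: phi[0] = 145 = 145 deg
  cos(145 deg) = -0.8192, sin(145 deg) = 0.5736
  joint[1] = (0.0000, 0.0000) + 9.6 * (-0.8192, 0.5736) = (0.0000 + -7.8639, 0.0000 + 5.5063) = (-7.8639, 5.5063)
link 1: phi[1] = 145 + 70 = 215 deg
  cos(215 deg) = -0.8192, sin(215 deg) = -0.5736
  joint[2] = (-7.8639, 5.5063) + 11.2 * (-0.8192, -0.5736) = (-7.8639 + -9.1745, 5.5063 + -6.4241) = (-17.0384, -0.9177)
End effector: (-17.0384, -0.9177)

Answer: -17.0384 -0.9177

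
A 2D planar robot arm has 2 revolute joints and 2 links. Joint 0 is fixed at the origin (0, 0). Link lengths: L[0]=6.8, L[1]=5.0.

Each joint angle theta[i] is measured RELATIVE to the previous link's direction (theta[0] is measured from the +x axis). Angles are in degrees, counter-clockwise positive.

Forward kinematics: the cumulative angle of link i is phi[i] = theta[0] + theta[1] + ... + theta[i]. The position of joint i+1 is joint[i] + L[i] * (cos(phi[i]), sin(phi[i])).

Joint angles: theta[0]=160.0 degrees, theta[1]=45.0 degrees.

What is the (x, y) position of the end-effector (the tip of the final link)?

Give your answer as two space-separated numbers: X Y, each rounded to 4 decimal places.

Answer: -10.9214 0.2126

Derivation:
joint[0] = (0.0000, 0.0000)  (base)
link 0: phi[0] = 160 = 160 deg
  cos(160 deg) = -0.9397, sin(160 deg) = 0.3420
  joint[1] = (0.0000, 0.0000) + 6.8 * (-0.9397, 0.3420) = (0.0000 + -6.3899, 0.0000 + 2.3257) = (-6.3899, 2.3257)
link 1: phi[1] = 160 + 45 = 205 deg
  cos(205 deg) = -0.9063, sin(205 deg) = -0.4226
  joint[2] = (-6.3899, 2.3257) + 5 * (-0.9063, -0.4226) = (-6.3899 + -4.5315, 2.3257 + -2.1131) = (-10.9214, 0.2126)
End effector: (-10.9214, 0.2126)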